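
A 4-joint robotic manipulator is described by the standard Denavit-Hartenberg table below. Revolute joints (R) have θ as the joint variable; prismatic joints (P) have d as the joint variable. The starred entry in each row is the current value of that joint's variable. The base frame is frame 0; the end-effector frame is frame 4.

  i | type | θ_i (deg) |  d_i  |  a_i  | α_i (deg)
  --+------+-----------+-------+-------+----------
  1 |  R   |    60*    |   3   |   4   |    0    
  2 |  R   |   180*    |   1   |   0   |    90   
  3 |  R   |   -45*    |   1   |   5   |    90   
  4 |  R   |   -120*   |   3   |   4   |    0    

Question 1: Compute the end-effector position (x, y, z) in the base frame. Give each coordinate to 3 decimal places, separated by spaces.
after link 1: o_1 = (2.0000, 3.4641, 3.0000)
after link 2: o_2 = (2.0000, 3.4641, 4.0000)
after link 3: o_3 = (-0.6338, 0.9022, 0.4645)
after link 4: o_4 = (4.1340, 2.2321, -0.2426)

4.134 2.232 -0.243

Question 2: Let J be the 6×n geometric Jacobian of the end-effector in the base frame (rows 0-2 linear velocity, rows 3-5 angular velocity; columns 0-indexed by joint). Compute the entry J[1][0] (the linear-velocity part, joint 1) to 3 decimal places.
4.134

axis z_0 = ẑ; lever o_n−o_0 = (4.1340,2.2321,-0.2426)
cross product → J_v[:, 0] = (-2.2321,4.1340,0.0000)
J_ω[:, 0] = z_0
entry J[1][0] = 4.1340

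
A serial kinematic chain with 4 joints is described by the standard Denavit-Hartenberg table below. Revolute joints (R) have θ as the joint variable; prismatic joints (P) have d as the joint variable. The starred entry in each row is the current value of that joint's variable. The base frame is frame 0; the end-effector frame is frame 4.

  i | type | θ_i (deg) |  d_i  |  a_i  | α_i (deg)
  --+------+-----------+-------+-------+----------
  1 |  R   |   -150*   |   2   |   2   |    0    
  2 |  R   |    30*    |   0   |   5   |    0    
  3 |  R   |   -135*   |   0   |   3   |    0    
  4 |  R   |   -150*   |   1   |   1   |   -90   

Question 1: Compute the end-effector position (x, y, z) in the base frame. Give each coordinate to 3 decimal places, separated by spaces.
after link 1: o_1 = (-1.7321, -1.0000, 2.0000)
after link 2: o_2 = (-4.2321, -5.3301, 2.0000)
after link 3: o_3 = (-5.0085, -2.4323, 2.0000)
after link 4: o_4 = (-4.3014, -3.1395, 3.0000)

-4.301 -3.139 3.000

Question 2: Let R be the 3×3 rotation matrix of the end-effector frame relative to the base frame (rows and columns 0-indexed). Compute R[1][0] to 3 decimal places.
-0.707

End-effector x-axis (col 0 of R) = (0.7071,-0.7071,0.0000)
R[1][0] = -0.7071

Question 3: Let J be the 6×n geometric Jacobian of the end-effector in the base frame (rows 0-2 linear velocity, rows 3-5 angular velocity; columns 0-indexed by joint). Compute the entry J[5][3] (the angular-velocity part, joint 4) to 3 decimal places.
axis z_3 = (0.0000,0.0000,1.0000); lever o_n−o_3 = (0.7071,-0.7071,1.0000)
cross product → J_v[:, 3] = (0.7071,0.7071,-0.0000)
J_ω[:, 3] = z_3
entry J[5][3] = 1.0000

1.000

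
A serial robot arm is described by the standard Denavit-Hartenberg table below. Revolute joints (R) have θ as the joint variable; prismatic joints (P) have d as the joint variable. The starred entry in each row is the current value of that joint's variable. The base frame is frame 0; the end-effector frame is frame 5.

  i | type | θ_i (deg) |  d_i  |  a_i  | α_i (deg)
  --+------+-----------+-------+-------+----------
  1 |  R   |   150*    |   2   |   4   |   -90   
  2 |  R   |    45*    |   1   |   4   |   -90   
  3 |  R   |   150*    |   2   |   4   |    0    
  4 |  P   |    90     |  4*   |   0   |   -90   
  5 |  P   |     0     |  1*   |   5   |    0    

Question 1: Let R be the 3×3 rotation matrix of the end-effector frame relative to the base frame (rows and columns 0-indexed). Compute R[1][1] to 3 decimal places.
0.354

End-effector y-axis (col 1 of R) = (-0.6124,0.3536,0.7071)
R[1][1] = 0.3536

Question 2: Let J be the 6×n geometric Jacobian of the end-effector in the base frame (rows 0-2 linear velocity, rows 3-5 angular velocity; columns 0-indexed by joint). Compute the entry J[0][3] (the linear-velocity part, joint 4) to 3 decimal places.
prismatic axis z_3 = (0.6124,-0.3536,-0.7071)
J_v[:, 3] = z_3; J_ω[:, 3] = (0,0,0)
entry J[0][3] = 0.6124

0.612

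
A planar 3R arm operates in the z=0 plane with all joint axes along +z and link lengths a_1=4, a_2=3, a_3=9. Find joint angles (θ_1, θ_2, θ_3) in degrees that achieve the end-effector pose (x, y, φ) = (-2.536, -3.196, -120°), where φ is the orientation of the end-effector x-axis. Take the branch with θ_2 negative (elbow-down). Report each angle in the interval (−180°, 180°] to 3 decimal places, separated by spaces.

wrist centre = target − a_3·(cos φ, sin φ) = (1.9640, 4.5982)
cos θ_2 = (25.0010−4²−3²)/(2·4·3) = 0.0000; θ_2 = -89.9976° (elbow-down)
β = atan2(4.5982,1.9640) = 66.8717°; ψ = atan2(-3.0000,4.0001) = -36.8690°
θ_1 = β − ψ = 103.7407°
θ_3 = φ − θ_1 − θ_2 = -133.7431° (wrapped to (-180°,180°])

103.741 -89.998 -133.743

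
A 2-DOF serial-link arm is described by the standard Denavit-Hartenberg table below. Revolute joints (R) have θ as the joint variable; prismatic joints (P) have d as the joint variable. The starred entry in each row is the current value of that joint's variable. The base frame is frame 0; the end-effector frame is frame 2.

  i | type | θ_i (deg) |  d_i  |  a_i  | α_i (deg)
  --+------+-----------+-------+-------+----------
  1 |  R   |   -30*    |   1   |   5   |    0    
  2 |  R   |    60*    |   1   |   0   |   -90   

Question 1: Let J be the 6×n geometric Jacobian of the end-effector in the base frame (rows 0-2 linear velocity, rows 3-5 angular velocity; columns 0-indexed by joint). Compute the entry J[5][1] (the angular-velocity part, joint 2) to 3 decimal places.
axis z_1 = (0.0000,0.0000,1.0000); lever o_n−o_1 = (0.0000,0.0000,1.0000)
cross product → J_v[:, 1] = (0.0000,0.0000,0.0000)
J_ω[:, 1] = z_1
entry J[5][1] = 1.0000

1.000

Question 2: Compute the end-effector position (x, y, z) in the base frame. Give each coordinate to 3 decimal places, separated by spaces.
4.330 -2.500 2.000

after link 1: o_1 = (4.3301, -2.5000, 1.0000)
after link 2: o_2 = (4.3301, -2.5000, 2.0000)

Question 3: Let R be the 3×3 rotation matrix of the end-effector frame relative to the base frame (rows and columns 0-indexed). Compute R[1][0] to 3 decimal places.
End-effector x-axis (col 0 of R) = (0.8660,0.5000,0.0000)
R[1][0] = 0.5000

0.500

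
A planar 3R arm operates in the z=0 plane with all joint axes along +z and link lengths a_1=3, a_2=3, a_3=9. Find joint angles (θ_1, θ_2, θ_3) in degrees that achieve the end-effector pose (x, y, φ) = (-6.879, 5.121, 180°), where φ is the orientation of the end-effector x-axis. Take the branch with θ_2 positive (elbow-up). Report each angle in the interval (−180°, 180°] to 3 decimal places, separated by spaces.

44.991 45.021 89.988

wrist centre = target − a_3·(cos φ, sin φ) = (2.1210, 5.1210)
cos θ_2 = (30.7233−3²−3²)/(2·3·3) = 0.7068; θ_2 = 45.0209° (elbow-up)
β = atan2(5.1210,2.1210) = 67.5018°; ψ = atan2(2.1221,5.1205) = 22.5104°
θ_1 = β − ψ = 44.9914°
θ_3 = φ − θ_1 − θ_2 = 89.9878° (wrapped to (-180°,180°])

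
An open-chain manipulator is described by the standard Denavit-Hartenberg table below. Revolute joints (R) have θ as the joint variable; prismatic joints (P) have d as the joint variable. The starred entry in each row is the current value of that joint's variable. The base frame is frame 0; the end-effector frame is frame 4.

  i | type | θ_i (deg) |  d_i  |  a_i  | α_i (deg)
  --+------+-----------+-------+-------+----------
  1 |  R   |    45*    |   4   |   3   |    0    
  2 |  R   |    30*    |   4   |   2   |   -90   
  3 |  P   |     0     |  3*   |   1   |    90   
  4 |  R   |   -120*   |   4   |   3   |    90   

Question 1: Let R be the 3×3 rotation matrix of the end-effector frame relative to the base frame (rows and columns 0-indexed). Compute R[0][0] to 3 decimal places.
End-effector x-axis (col 0 of R) = (0.7071,-0.7071,0.0000)
R[0][0] = 0.7071

0.707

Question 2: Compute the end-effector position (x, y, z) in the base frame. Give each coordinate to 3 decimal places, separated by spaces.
after link 1: o_1 = (2.1213, 2.1213, 4.0000)
after link 2: o_2 = (2.6390, 4.0532, 8.0000)
after link 3: o_3 = (0.0000, 5.7956, 8.0000)
after link 4: o_4 = (2.1213, 3.6742, 12.0000)

2.121 3.674 12.000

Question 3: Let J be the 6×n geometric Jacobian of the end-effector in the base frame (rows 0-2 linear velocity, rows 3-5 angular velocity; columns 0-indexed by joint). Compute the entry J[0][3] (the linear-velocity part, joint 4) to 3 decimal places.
2.121

axis z_3 = (0.0000,0.0000,1.0000); lever o_n−o_3 = (2.1213,-2.1213,4.0000)
cross product → J_v[:, 3] = (2.1213,2.1213,-0.0000)
J_ω[:, 3] = z_3
entry J[0][3] = 2.1213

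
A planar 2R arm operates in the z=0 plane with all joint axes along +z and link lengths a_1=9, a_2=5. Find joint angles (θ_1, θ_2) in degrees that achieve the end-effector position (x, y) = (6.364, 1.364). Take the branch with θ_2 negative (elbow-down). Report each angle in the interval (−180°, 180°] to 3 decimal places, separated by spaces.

45.000 -134.999

cos θ_2 = (42.3610−9²−5²)/(2·9·5) = -0.7071; θ_2 = -134.9995° (elbow-down)
β = atan2(1.3640,6.3640) = 12.0972°; ψ = atan2(-3.5356,5.4645) = -32.9031°
θ_1 = β − ψ = 45.0004°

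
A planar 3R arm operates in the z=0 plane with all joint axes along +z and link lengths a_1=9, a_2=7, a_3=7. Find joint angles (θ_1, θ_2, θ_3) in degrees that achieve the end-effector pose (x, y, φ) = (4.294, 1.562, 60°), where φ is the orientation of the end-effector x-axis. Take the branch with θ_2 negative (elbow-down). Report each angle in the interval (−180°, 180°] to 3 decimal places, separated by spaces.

wrist centre = target − a_3·(cos φ, sin φ) = (0.7940, -4.5002)
cos θ_2 = (20.8820−9²−7²)/(2·9·7) = -0.8660; θ_2 = -149.9989° (elbow-down)
β = atan2(-4.5002,0.7940) = -79.9939°; ψ = atan2(-3.5001,2.9379) = -49.9909°
θ_1 = β − ψ = -30.0029°
θ_3 = φ − θ_1 − θ_2 = -119.9982° (wrapped to (-180°,180°])

-30.003 -149.999 -119.998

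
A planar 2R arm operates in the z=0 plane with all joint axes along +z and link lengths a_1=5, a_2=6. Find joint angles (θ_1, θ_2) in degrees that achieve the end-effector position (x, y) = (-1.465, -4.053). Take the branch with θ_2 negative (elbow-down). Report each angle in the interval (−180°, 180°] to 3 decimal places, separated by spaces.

-29.994 -135.001

cos θ_2 = (18.5730−5²−6²)/(2·5·6) = -0.7071; θ_2 = -135.0008° (elbow-down)
β = atan2(-4.0530,-1.4650) = -109.8729°; ψ = atan2(-4.2426,0.7573) = -79.8793°
θ_1 = β − ψ = -29.9937°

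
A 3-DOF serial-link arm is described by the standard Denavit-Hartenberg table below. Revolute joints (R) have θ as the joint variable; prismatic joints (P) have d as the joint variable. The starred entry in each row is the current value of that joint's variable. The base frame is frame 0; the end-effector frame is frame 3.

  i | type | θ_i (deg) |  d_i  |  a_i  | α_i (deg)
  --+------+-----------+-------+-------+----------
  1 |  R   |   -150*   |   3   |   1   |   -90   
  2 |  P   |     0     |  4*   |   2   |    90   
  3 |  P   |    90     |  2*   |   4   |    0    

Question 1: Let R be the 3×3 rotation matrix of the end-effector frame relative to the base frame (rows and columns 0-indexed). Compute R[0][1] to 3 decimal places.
End-effector y-axis (col 1 of R) = (0.8660,0.5000,0.0000)
R[0][1] = 0.8660

0.866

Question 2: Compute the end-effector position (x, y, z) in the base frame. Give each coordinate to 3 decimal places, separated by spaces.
after link 1: o_1 = (-0.8660, -0.5000, 3.0000)
after link 2: o_2 = (-0.5981, -4.9641, 3.0000)
after link 3: o_3 = (1.4019, -8.4282, 5.0000)

1.402 -8.428 5.000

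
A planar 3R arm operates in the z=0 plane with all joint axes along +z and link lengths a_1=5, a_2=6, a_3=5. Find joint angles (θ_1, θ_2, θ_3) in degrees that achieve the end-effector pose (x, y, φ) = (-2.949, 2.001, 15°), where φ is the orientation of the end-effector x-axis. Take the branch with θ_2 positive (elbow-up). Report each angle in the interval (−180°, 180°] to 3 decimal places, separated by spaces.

wrist centre = target − a_3·(cos φ, sin φ) = (-7.7786, 0.7069)
cos θ_2 = (61.0068−5²−6²)/(2·5·6) = 0.0001; θ_2 = 89.9935° (elbow-up)
β = atan2(0.7069,-7.7786) = 174.8073°; ψ = atan2(6.0000,5.0007) = 50.1906°
θ_1 = β − ψ = 124.6167°
θ_3 = φ − θ_1 − θ_2 = 160.3897° (wrapped to (-180°,180°])

124.617 89.994 160.390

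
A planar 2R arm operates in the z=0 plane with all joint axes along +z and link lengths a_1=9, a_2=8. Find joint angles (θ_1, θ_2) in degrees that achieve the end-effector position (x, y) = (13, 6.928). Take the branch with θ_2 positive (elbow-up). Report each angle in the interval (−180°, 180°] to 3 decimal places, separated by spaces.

cos θ_2 = (216.9972−9²−8²)/(2·9·8) = 0.5000; θ_2 = 60.0013° (elbow-up)
β = atan2(6.9280,13.0000) = 28.0542°; ψ = atan2(6.9283,12.9998) = 28.0555°
θ_1 = β − ψ = -0.0013°

-0.001 60.001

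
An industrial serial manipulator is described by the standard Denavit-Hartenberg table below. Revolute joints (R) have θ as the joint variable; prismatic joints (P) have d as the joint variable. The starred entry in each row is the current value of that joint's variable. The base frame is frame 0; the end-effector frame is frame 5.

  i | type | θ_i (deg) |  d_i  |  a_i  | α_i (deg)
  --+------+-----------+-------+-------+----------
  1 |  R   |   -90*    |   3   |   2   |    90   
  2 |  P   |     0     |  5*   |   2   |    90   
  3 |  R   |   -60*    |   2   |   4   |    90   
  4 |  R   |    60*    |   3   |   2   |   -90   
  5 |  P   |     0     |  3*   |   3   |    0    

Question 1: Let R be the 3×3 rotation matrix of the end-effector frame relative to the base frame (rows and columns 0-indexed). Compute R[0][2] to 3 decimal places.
-0.750

End-effector z-axis (col 2 of R) = (-0.7500,0.4330,-0.5000)
R[0][2] = -0.7500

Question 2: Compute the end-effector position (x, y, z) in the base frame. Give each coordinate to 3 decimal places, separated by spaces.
after link 1: o_1 = (0.0000, -2.0000, 3.0000)
after link 2: o_2 = (-5.0000, -4.0000, 3.0000)
after link 3: o_3 = (-1.5359, -6.0000, 1.0000)
after link 4: o_4 = (0.8301, -3.9019, -0.7321)
after link 5: o_5 = (-0.1208, -3.3529, -4.8301)

-0.121 -3.353 -4.830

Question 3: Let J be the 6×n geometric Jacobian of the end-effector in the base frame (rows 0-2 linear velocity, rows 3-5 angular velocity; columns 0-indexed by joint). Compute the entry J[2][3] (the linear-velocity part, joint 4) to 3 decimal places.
0.098

axis z_3 = (0.5000,0.8660,-0.0000); lever o_n−o_3 = (1.4151,2.6471,-5.8301)
cross product → J_v[:, 3] = (-5.0490,2.9151,0.0981)
J_ω[:, 3] = z_3
entry J[2][3] = 0.0981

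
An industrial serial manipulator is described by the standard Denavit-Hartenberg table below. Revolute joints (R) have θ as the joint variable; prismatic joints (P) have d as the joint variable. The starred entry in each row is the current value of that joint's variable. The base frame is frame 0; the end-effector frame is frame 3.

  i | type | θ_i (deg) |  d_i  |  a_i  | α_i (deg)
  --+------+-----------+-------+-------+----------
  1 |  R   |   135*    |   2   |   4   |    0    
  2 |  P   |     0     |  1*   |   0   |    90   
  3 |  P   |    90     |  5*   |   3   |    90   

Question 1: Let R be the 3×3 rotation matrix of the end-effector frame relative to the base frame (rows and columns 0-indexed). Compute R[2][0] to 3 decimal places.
End-effector x-axis (col 0 of R) = (-0.0000,0.0000,1.0000)
R[2][0] = 1.0000

1.000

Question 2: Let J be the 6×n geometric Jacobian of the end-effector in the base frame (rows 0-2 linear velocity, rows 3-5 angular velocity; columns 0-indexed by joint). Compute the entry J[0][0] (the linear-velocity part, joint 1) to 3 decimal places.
-6.364

axis z_0 = ẑ; lever o_n−o_0 = (0.7071,6.3640,6.0000)
cross product → J_v[:, 0] = (-6.3640,0.7071,0.0000)
J_ω[:, 0] = z_0
entry J[0][0] = -6.3640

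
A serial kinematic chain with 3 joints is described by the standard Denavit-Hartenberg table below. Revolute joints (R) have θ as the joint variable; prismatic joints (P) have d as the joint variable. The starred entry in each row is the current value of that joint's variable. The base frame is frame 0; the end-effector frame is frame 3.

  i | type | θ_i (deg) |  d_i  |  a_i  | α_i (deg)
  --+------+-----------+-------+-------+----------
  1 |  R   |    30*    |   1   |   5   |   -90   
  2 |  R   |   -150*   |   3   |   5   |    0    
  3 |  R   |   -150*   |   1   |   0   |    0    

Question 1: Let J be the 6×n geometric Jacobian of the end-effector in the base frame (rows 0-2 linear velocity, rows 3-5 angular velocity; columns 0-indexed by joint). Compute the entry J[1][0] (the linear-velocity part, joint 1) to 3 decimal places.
-1.420

axis z_0 = ẑ; lever o_n−o_0 = (-1.4199,3.7990,3.5000)
cross product → J_v[:, 0] = (-3.7990,-1.4199,0.0000)
J_ω[:, 0] = z_0
entry J[1][0] = -1.4199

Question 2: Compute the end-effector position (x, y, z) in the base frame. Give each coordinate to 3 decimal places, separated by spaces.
after link 1: o_1 = (4.3301, 2.5000, 1.0000)
after link 2: o_2 = (-0.9199, 2.9330, 3.5000)
after link 3: o_3 = (-1.4199, 3.7990, 3.5000)

-1.420 3.799 3.500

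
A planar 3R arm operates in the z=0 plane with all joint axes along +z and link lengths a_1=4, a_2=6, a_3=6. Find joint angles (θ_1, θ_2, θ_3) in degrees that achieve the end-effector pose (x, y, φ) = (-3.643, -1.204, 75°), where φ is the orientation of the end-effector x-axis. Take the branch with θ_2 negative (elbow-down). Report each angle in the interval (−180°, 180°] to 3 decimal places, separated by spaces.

-89.993 -60.012 -134.995

wrist centre = target − a_3·(cos φ, sin φ) = (-5.1959, -6.9996)
cos θ_2 = (75.9913−4²−6²)/(2·4·6) = 0.4998; θ_2 = -60.0120° (elbow-down)
β = atan2(-6.9996,-5.1959) = -126.5873°; ψ = atan2(-5.1968,6.9989) = -36.5944°
θ_1 = β − ψ = -89.9929°
θ_3 = φ − θ_1 − θ_2 = -134.9951° (wrapped to (-180°,180°])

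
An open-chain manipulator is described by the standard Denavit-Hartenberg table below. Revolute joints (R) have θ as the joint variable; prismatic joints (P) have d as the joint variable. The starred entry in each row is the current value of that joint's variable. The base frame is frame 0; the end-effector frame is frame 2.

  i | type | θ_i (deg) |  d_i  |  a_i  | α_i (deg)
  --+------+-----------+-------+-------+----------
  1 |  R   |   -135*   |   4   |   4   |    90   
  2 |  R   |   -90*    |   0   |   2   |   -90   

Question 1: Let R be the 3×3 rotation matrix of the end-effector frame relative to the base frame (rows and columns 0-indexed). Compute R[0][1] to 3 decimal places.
0.707

End-effector y-axis (col 1 of R) = (0.7071,-0.7071,-0.0000)
R[0][1] = 0.7071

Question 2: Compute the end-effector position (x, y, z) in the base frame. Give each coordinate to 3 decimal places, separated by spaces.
after link 1: o_1 = (-2.8284, -2.8284, 4.0000)
after link 2: o_2 = (-2.8284, -2.8284, 2.0000)

-2.828 -2.828 2.000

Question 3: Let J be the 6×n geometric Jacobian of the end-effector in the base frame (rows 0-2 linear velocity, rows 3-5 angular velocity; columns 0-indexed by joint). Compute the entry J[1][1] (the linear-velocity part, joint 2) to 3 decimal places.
axis z_1 = (-0.7071,0.7071,0.0000); lever o_n−o_1 = (0.0000,0.0000,-2.0000)
cross product → J_v[:, 1] = (-1.4142,-1.4142,-0.0000)
J_ω[:, 1] = z_1
entry J[1][1] = -1.4142

-1.414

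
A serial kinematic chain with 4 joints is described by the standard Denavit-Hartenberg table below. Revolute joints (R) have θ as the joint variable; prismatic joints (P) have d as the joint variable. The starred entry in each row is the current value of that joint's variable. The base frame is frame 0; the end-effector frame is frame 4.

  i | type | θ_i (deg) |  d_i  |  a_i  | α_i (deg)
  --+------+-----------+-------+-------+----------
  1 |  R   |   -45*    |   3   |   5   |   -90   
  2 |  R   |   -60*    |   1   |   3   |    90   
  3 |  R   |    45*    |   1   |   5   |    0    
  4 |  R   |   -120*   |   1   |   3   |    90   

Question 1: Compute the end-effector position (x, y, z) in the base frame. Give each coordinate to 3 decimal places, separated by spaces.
after link 1: o_1 = (3.5355, -3.5355, 3.0000)
after link 2: o_2 = (5.3033, -3.8891, 5.5981)
after link 3: o_3 = (8.4409, -2.0267, 9.1599)
after link 4: o_4 = (6.0540, -3.7379, 10.3324)

6.054 -3.738 10.332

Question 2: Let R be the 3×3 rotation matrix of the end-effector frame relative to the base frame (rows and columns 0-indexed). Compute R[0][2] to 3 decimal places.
-0.525

End-effector z-axis (col 2 of R) = (-0.5245,0.1585,-0.8365)
R[0][2] = -0.5245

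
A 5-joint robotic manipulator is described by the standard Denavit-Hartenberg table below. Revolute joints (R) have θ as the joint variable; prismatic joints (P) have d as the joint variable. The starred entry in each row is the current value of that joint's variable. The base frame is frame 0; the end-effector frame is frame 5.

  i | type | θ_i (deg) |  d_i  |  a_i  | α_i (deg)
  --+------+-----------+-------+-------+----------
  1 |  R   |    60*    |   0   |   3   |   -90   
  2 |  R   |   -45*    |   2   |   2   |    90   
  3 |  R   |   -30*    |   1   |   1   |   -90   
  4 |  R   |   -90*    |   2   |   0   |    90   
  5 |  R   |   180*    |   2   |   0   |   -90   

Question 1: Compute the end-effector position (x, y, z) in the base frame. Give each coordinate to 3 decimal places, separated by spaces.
-1.764 5.409 2.216

after link 1: o_1 = (1.5000, 2.5981, 0.0000)
after link 2: o_2 = (0.4751, 4.8228, 1.4142)
after link 3: o_3 = (0.8607, 4.4908, 2.7337)
after link 4: o_4 = (-0.2857, 5.9692, 3.4408)
after link 5: o_5 = (-1.7641, 5.4085, 2.2161)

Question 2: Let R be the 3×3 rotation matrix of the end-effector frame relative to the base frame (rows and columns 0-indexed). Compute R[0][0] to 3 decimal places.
0.354

End-effector x-axis (col 0 of R) = (0.3536,0.6124,-0.7071)
R[0][0] = 0.3536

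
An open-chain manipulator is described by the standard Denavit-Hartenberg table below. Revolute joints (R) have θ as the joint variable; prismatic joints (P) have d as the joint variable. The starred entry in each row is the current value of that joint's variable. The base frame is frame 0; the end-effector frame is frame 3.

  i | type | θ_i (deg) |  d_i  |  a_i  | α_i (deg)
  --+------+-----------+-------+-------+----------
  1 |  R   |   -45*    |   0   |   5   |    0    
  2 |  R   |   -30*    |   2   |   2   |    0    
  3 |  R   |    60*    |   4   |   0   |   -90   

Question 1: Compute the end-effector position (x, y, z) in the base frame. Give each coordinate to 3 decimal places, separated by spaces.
4.053 -5.467 6.000

after link 1: o_1 = (3.5355, -3.5355, 0.0000)
after link 2: o_2 = (4.0532, -5.4674, 2.0000)
after link 3: o_3 = (4.0532, -5.4674, 6.0000)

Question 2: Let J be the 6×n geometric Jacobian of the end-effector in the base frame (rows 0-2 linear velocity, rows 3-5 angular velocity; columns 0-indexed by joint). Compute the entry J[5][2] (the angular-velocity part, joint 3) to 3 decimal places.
axis z_2 = (0.0000,0.0000,1.0000); lever o_n−o_2 = (0.0000,0.0000,4.0000)
cross product → J_v[:, 2] = (0.0000,0.0000,0.0000)
J_ω[:, 2] = z_2
entry J[5][2] = 1.0000

1.000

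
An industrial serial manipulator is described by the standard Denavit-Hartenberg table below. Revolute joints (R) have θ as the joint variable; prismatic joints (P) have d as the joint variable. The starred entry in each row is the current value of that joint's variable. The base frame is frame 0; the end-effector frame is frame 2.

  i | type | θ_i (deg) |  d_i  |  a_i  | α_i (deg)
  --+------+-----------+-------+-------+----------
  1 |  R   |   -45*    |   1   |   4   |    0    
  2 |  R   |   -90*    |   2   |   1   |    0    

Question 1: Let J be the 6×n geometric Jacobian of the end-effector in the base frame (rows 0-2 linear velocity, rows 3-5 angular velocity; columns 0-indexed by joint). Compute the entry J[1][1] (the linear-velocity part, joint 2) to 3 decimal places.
-0.707

axis z_1 = (0.0000,0.0000,1.0000); lever o_n−o_1 = (-0.7071,-0.7071,2.0000)
cross product → J_v[:, 1] = (0.7071,-0.7071,0.0000)
J_ω[:, 1] = z_1
entry J[1][1] = -0.7071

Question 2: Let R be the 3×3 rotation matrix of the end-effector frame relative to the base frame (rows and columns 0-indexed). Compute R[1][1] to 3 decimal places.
-0.707

End-effector y-axis (col 1 of R) = (0.7071,-0.7071,0.0000)
R[1][1] = -0.7071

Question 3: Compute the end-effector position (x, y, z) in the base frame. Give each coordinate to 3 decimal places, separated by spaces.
2.121 -3.536 3.000

after link 1: o_1 = (2.8284, -2.8284, 1.0000)
after link 2: o_2 = (2.1213, -3.5355, 3.0000)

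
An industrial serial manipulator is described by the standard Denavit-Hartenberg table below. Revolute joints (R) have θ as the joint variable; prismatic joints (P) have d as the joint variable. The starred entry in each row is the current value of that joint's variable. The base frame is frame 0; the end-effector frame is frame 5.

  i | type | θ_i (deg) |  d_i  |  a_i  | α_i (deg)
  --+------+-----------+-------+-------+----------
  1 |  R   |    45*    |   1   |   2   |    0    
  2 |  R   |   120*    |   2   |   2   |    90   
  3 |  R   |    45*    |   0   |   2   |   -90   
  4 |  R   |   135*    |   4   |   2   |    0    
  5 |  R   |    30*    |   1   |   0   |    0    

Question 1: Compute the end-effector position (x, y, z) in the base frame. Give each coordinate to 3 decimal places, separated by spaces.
2.131 -0.242 6.950

after link 1: o_1 = (1.4142, 1.4142, 1.0000)
after link 2: o_2 = (-0.5176, 1.9319, 3.0000)
after link 3: o_3 = (-1.8837, 2.2979, 4.4142)
after link 4: o_4 = (1.4483, -0.0590, 6.2426)
after link 5: o_5 = (2.1313, -0.2420, 6.9497)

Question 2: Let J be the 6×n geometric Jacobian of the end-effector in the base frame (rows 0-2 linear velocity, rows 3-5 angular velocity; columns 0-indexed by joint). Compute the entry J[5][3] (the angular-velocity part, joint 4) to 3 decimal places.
0.707

axis z_3 = (0.6830,-0.1830,0.7071); lever o_n−o_3 = (4.0150,-2.5399,2.5355)
cross product → J_v[:, 3] = (1.3320,1.1072,-1.0000)
J_ω[:, 3] = z_3
entry J[5][3] = 0.7071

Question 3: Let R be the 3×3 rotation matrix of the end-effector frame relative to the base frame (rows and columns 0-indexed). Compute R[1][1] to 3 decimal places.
End-effector y-axis (col 1 of R) = (0.4268,0.8856,-0.1830)
R[1][1] = 0.8856

0.886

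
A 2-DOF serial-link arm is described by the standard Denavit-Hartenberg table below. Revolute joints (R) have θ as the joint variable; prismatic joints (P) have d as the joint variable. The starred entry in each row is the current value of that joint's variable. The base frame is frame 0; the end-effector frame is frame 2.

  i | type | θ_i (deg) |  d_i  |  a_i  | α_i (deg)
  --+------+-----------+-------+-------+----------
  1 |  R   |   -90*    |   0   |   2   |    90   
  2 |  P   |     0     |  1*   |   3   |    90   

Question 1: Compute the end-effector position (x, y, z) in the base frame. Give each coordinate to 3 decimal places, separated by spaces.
-1.000 -5.000 0.000

after link 1: o_1 = (0.0000, -2.0000, 0.0000)
after link 2: o_2 = (-1.0000, -5.0000, 0.0000)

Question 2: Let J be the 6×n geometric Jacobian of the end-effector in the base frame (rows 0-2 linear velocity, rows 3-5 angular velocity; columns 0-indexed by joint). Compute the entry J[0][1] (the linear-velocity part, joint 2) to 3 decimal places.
prismatic axis z_1 = (-1.0000,-0.0000,0.0000)
J_v[:, 1] = z_1; J_ω[:, 1] = (0,0,0)
entry J[0][1] = -1.0000

-1.000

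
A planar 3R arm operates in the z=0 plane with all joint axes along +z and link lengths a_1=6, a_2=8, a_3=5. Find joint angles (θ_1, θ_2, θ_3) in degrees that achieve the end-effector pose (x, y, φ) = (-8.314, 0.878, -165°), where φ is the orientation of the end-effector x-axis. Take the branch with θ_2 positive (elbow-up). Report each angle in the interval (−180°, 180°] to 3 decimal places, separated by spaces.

wrist centre = target − a_3·(cos φ, sin φ) = (-3.4844, 2.1721)
cos θ_2 = (16.8588−6²−8²)/(2·6·8) = -0.8661; θ_2 = 150.0033° (elbow-up)
β = atan2(2.1721,-3.4844) = 148.0613°; ψ = atan2(3.9996,-0.9284) = 103.0686°
θ_1 = β − ψ = 44.9927°
θ_3 = φ − θ_1 − θ_2 = 0.0041° (wrapped to (-180°,180°])

44.993 150.003 0.004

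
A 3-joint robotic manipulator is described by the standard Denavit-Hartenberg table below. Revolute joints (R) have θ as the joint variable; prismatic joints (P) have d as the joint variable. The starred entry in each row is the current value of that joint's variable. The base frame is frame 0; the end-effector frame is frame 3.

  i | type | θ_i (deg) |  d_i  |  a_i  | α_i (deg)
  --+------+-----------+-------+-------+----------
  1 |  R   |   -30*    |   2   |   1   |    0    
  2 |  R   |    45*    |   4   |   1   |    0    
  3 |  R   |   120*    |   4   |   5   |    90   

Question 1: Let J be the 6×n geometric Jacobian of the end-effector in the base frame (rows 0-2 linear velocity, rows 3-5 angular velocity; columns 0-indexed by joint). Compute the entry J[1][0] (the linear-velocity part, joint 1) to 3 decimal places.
axis z_0 = ẑ; lever o_n−o_0 = (-1.7036,3.2944,10.0000)
cross product → J_v[:, 0] = (-3.2944,-1.7036,0.0000)
J_ω[:, 0] = z_0
entry J[1][0] = -1.7036

-1.704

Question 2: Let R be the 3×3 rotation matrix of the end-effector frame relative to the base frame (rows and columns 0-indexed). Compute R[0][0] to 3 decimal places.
End-effector x-axis (col 0 of R) = (-0.7071,0.7071,0.0000)
R[0][0] = -0.7071

-0.707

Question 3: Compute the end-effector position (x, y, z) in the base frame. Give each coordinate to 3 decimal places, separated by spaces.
after link 1: o_1 = (0.8660, -0.5000, 2.0000)
after link 2: o_2 = (1.8320, -0.2412, 6.0000)
after link 3: o_3 = (-1.7036, 3.2944, 10.0000)

-1.704 3.294 10.000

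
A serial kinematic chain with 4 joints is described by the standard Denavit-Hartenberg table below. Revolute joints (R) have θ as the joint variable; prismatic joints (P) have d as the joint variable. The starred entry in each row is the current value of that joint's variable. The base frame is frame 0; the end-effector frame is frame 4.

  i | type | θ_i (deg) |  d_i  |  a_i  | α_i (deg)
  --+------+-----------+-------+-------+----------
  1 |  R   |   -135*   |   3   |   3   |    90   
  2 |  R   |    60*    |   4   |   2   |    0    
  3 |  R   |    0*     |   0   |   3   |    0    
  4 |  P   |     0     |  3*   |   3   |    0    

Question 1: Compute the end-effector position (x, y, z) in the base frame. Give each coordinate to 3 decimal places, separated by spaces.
after link 1: o_1 = (-2.1213, -2.1213, 3.0000)
after link 2: o_2 = (-5.6569, -0.0000, 4.7321)
after link 3: o_3 = (-6.7175, -1.0607, 7.3301)
after link 4: o_4 = (-9.8995, -0.0000, 9.9282)

-9.899 -0.000 9.928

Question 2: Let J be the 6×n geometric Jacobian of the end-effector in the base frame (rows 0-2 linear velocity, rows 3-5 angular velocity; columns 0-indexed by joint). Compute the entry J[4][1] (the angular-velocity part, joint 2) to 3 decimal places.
axis z_1 = (-0.7071,0.7071,0.0000); lever o_n−o_1 = (-7.7782,2.1213,6.9282)
cross product → J_v[:, 1] = (4.8990,4.8990,4.0000)
J_ω[:, 1] = z_1
entry J[4][1] = 0.7071

0.707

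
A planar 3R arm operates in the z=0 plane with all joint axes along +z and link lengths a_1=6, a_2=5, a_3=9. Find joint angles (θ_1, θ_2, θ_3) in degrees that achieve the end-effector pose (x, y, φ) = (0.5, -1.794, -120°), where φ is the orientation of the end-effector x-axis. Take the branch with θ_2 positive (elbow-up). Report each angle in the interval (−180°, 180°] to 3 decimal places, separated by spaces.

wrist centre = target − a_3·(cos φ, sin φ) = (5.0000, 6.0002)
cos θ_2 = (61.0027−6²−5²)/(2·6·5) = 0.0000; θ_2 = 89.9974° (elbow-up)
β = atan2(6.0002,5.0000) = 50.1955°; ψ = atan2(5.0000,6.0002) = 39.8045°
θ_1 = β − ψ = 10.3910°
θ_3 = φ − θ_1 − θ_2 = 139.6116° (wrapped to (-180°,180°])

10.391 89.997 139.612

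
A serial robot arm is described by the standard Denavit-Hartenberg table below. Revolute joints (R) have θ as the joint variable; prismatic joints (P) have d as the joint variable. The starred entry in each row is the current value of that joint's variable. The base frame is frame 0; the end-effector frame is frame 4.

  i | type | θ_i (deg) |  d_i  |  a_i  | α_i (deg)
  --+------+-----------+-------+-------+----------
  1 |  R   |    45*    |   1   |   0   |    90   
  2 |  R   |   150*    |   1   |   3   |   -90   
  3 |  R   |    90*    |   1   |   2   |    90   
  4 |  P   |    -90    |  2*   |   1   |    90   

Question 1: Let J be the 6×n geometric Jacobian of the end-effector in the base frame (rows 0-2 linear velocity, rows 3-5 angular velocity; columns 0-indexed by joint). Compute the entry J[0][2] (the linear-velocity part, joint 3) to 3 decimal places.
-0.189

axis z_2 = (-0.3536,-0.3536,-0.8660); lever o_n−o_2 = (-2.6390,0.1895,1.0000)
cross product → J_v[:, 2] = (-0.1895,2.6390,-1.0000)
J_ω[:, 2] = z_2
entry J[0][2] = -0.1895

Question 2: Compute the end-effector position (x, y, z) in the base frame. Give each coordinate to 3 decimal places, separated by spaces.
after link 1: o_1 = (0.0000, 0.0000, 1.0000)
after link 2: o_2 = (-1.1300, -2.5442, 2.5000)
after link 3: o_3 = (-2.8978, -1.4836, 1.6340)
after link 4: o_4 = (-3.7690, -2.3548, 3.5000)

-3.769 -2.355 3.500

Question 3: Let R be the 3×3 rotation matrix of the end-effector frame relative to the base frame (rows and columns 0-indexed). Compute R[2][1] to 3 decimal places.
0.500

End-effector y-axis (col 1 of R) = (-0.6124,-0.6124,0.5000)
R[2][1] = 0.5000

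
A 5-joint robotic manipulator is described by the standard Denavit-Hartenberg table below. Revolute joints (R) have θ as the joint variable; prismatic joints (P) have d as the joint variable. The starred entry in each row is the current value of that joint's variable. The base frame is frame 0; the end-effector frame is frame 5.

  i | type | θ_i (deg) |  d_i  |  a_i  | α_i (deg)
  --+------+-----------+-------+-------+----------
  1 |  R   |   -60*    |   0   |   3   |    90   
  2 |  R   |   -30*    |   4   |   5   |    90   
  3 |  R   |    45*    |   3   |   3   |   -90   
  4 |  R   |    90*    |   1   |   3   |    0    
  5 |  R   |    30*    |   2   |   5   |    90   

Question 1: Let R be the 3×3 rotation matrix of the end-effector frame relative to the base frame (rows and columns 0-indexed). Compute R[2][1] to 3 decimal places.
0.354

End-effector y-axis (col 1 of R) = (-0.9186,0.1768,0.3536)
R[2][1] = 0.3536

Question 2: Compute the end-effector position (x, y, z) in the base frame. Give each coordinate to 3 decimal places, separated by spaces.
-1.625 -10.135 2.134

after link 1: o_1 = (1.5000, -2.5981, 0.0000)
after link 2: o_2 = (0.2010, -8.3481, -2.5000)
after link 3: o_3 = (-1.4676, -9.7007, -6.1587)
after link 4: o_4 = (-1.6362, -10.8229, -3.2071)
after link 5: o_5 = (-1.6253, -10.1347, 2.1339)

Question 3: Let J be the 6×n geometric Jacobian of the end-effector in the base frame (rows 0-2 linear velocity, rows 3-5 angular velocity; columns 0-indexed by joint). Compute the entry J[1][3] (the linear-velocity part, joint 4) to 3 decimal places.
7.562

axis z_3 = (-0.9186,0.1768,0.3536); lever o_n−o_3 = (-0.1577,-0.4340,8.2926)
cross product → J_v[:, 3] = (1.6194,7.5615,0.4265)
J_ω[:, 3] = z_3
entry J[1][3] = 7.5615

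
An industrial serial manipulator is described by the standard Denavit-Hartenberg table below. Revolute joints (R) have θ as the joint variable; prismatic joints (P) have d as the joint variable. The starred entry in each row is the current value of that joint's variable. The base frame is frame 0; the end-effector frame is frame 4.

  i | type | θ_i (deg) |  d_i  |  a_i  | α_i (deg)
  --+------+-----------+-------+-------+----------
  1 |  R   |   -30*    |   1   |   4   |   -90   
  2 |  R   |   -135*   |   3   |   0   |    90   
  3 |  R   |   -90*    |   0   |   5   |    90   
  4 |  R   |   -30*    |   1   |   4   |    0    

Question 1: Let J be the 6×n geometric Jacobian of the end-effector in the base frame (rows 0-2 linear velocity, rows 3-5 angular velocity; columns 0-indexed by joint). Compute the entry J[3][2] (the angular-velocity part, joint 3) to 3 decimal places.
-0.612

axis z_2 = (-0.6124,0.3536,-0.7071); lever o_n−o_2 = (-2.3949,-8.3908,0.7071)
cross product → J_v[:, 2] = (-5.6832,2.1265,5.9850)
J_ω[:, 2] = z_2
entry J[3][2] = -0.6124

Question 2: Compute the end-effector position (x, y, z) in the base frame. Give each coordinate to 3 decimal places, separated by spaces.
2.569 -7.793 1.707

after link 1: o_1 = (3.4641, -2.0000, 1.0000)
after link 2: o_2 = (4.9641, 0.5981, 1.0000)
after link 3: o_3 = (2.4641, -3.7321, 1.0000)
after link 4: o_4 = (2.5692, -7.7927, 1.7071)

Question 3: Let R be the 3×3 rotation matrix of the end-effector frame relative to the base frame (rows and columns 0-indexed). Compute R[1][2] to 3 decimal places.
End-effector z-axis (col 2 of R) = (0.6124,-0.3536,-0.7071)
R[1][2] = -0.3536

-0.354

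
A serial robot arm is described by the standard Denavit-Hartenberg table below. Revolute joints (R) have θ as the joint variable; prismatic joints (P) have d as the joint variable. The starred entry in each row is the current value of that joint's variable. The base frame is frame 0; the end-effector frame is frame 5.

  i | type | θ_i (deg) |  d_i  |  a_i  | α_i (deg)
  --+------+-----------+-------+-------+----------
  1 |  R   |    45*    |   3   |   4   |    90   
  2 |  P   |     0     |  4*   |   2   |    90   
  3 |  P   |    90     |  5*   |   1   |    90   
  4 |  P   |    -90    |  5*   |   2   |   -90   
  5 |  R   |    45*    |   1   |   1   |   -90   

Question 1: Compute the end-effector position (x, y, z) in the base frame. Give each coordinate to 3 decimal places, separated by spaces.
after link 1: o_1 = (2.8284, 2.8284, 3.0000)
after link 2: o_2 = (7.0711, 1.4142, 3.0000)
after link 3: o_3 = (7.7782, 0.7071, -2.0000)
after link 4: o_4 = (11.3137, 4.2426, 0.0000)
after link 5: o_5 = (11.5208, 3.0355, 0.7071)

11.521 3.036 0.707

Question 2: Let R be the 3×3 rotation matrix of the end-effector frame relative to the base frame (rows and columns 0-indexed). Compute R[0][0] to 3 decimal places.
End-effector x-axis (col 0 of R) = (-0.5000,-0.5000,0.7071)
R[0][0] = -0.5000

-0.500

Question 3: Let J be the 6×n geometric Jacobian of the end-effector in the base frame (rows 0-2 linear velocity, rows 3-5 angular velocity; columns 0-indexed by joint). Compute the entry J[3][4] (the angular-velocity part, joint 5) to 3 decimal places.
0.707

axis z_4 = (0.7071,-0.7071,0.0000); lever o_n−o_4 = (0.2071,-1.2071,0.7071)
cross product → J_v[:, 4] = (-0.5000,-0.5000,-0.7071)
J_ω[:, 4] = z_4
entry J[3][4] = 0.7071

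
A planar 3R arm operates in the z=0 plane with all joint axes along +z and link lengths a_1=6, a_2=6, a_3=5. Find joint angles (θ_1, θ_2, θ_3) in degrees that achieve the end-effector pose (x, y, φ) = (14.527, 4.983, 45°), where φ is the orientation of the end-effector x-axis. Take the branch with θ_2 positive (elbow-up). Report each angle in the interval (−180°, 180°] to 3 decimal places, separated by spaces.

wrist centre = target − a_3·(cos φ, sin φ) = (10.9915, 1.4475)
cos θ_2 = (122.9075−6²−6²)/(2·6·6) = 0.7070; θ_2 = 45.0047° (elbow-up)
β = atan2(1.4475,10.9915) = 7.5021°; ψ = atan2(4.2430,10.2423) = 22.5024°
θ_1 = β − ψ = -15.0003°
θ_3 = φ − θ_1 − θ_2 = 14.9955° (wrapped to (-180°,180°])

-15.000 45.005 14.996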